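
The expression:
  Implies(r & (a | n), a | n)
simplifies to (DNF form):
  True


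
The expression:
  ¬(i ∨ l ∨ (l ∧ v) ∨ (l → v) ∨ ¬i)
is never true.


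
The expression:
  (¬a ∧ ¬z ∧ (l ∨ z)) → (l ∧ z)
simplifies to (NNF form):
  a ∨ z ∨ ¬l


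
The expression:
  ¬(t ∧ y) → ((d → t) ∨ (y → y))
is always true.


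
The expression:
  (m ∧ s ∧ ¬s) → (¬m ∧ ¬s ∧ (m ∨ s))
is always true.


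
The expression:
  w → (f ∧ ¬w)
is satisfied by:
  {w: False}


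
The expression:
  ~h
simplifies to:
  ~h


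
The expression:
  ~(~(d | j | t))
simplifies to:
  d | j | t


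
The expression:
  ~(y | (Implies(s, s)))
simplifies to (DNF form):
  False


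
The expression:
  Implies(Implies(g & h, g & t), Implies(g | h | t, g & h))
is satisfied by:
  {g: True, h: True, t: False}
  {g: True, h: True, t: True}
  {t: False, g: False, h: False}


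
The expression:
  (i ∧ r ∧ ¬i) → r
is always true.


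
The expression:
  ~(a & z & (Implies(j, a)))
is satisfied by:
  {z: False, a: False}
  {a: True, z: False}
  {z: True, a: False}


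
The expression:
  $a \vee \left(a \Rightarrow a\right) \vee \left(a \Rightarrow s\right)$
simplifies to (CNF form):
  $\text{True}$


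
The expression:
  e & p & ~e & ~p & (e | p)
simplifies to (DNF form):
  False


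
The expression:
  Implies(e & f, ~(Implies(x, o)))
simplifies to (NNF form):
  ~e | ~f | (x & ~o)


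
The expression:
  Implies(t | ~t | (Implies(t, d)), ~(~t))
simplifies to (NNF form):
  t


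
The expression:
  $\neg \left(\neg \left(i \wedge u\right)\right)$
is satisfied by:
  {i: True, u: True}


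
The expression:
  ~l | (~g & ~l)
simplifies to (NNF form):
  ~l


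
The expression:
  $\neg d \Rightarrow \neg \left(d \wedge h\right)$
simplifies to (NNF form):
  $\text{True}$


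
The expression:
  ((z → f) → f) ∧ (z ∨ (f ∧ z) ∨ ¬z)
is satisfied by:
  {z: True, f: True}
  {z: True, f: False}
  {f: True, z: False}


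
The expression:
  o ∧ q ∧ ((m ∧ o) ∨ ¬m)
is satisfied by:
  {o: True, q: True}


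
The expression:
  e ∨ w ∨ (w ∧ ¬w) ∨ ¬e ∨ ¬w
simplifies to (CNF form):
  True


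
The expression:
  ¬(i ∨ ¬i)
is never true.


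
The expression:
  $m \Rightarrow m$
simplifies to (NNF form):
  $\text{True}$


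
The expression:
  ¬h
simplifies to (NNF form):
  ¬h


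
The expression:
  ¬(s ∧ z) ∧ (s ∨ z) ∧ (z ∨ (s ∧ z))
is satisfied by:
  {z: True, s: False}


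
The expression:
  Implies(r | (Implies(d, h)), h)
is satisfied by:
  {d: True, h: True, r: False}
  {h: True, r: False, d: False}
  {d: True, h: True, r: True}
  {h: True, r: True, d: False}
  {d: True, r: False, h: False}


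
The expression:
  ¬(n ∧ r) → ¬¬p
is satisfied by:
  {n: True, p: True, r: True}
  {n: True, p: True, r: False}
  {p: True, r: True, n: False}
  {p: True, r: False, n: False}
  {n: True, r: True, p: False}


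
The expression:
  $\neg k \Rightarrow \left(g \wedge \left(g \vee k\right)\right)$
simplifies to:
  $g \vee k$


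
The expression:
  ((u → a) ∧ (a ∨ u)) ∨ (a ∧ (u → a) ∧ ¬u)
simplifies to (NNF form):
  a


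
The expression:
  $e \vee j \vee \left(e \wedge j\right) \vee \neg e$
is always true.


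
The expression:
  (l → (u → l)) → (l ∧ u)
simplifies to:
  l ∧ u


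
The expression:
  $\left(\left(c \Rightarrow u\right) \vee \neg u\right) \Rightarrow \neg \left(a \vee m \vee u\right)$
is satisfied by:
  {u: False, a: False, m: False}


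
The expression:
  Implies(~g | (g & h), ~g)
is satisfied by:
  {h: False, g: False}
  {g: True, h: False}
  {h: True, g: False}


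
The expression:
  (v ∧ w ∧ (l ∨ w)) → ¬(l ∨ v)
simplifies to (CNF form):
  ¬v ∨ ¬w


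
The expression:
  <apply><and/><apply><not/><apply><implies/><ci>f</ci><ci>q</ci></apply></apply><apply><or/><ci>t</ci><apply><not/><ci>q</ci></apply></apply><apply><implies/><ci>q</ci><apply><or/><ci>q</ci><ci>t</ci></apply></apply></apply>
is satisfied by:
  {f: True, q: False}


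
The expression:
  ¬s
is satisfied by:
  {s: False}


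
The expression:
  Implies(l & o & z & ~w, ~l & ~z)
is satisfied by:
  {w: True, l: False, z: False, o: False}
  {o: False, l: False, w: False, z: False}
  {o: True, w: True, l: False, z: False}
  {o: True, l: False, w: False, z: False}
  {z: True, w: True, o: False, l: False}
  {z: True, o: False, l: False, w: False}
  {z: True, o: True, w: True, l: False}
  {z: True, o: True, l: False, w: False}
  {w: True, l: True, z: False, o: False}
  {l: True, z: False, w: False, o: False}
  {o: True, l: True, w: True, z: False}
  {o: True, l: True, z: False, w: False}
  {w: True, l: True, z: True, o: False}
  {l: True, z: True, o: False, w: False}
  {o: True, l: True, z: True, w: True}


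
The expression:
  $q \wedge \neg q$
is never true.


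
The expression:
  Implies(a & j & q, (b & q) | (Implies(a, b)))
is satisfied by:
  {b: True, q: False, a: False, j: False}
  {b: False, q: False, a: False, j: False}
  {j: True, b: True, q: False, a: False}
  {j: True, b: False, q: False, a: False}
  {b: True, a: True, j: False, q: False}
  {a: True, j: False, q: False, b: False}
  {j: True, a: True, b: True, q: False}
  {j: True, a: True, b: False, q: False}
  {b: True, q: True, j: False, a: False}
  {q: True, j: False, a: False, b: False}
  {b: True, j: True, q: True, a: False}
  {j: True, q: True, b: False, a: False}
  {b: True, a: True, q: True, j: False}
  {a: True, q: True, j: False, b: False}
  {j: True, a: True, q: True, b: True}


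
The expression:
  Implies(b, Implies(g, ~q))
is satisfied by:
  {g: False, q: False, b: False}
  {b: True, g: False, q: False}
  {q: True, g: False, b: False}
  {b: True, q: True, g: False}
  {g: True, b: False, q: False}
  {b: True, g: True, q: False}
  {q: True, g: True, b: False}


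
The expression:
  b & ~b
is never true.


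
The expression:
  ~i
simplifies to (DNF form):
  ~i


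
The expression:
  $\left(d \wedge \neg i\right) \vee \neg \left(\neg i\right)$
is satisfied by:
  {i: True, d: True}
  {i: True, d: False}
  {d: True, i: False}


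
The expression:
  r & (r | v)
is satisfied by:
  {r: True}


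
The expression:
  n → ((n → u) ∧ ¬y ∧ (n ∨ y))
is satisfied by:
  {u: True, y: False, n: False}
  {y: False, n: False, u: False}
  {u: True, y: True, n: False}
  {y: True, u: False, n: False}
  {n: True, u: True, y: False}


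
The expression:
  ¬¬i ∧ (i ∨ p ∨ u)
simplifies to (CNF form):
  i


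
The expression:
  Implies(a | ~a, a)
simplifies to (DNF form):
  a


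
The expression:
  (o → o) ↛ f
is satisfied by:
  {f: False}


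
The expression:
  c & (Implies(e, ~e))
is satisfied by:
  {c: True, e: False}


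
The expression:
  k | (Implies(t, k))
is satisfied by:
  {k: True, t: False}
  {t: False, k: False}
  {t: True, k: True}


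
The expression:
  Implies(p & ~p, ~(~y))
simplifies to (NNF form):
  True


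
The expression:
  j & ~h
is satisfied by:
  {j: True, h: False}


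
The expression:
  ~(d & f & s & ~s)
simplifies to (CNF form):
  True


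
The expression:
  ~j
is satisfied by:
  {j: False}


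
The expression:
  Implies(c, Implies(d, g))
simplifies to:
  g | ~c | ~d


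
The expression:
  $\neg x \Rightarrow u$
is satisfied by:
  {x: True, u: True}
  {x: True, u: False}
  {u: True, x: False}


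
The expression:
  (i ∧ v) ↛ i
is never true.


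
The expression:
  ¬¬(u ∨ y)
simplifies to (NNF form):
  u ∨ y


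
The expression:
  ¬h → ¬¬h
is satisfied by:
  {h: True}


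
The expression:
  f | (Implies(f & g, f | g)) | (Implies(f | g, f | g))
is always true.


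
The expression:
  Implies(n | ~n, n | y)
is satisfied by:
  {n: True, y: True}
  {n: True, y: False}
  {y: True, n: False}


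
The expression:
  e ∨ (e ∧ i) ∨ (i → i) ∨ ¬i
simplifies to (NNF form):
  True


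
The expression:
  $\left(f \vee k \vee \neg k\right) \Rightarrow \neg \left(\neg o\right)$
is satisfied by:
  {o: True}


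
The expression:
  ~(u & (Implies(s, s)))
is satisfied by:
  {u: False}


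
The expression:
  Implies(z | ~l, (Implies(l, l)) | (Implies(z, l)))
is always true.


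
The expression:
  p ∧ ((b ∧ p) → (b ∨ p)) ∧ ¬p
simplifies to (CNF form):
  False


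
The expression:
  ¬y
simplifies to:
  ¬y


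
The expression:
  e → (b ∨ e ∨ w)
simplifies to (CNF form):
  True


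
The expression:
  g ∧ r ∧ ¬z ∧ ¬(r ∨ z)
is never true.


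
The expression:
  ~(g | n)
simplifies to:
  ~g & ~n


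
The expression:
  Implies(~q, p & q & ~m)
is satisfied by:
  {q: True}


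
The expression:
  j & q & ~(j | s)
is never true.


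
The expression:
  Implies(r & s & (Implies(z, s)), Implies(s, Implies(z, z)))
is always true.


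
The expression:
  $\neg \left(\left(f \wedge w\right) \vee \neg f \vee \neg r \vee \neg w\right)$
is never true.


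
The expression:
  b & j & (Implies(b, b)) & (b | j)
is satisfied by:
  {j: True, b: True}


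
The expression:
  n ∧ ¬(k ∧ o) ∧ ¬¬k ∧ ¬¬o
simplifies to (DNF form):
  False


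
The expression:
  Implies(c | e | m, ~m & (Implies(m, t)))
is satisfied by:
  {m: False}


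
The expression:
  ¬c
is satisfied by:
  {c: False}


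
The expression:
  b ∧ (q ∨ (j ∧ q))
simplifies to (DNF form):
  b ∧ q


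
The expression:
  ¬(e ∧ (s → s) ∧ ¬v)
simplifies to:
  v ∨ ¬e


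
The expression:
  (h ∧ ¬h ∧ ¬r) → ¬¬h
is always true.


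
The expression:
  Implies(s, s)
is always true.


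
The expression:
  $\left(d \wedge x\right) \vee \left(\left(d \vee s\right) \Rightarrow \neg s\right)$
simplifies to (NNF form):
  $\left(d \wedge x\right) \vee \neg s$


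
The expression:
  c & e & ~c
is never true.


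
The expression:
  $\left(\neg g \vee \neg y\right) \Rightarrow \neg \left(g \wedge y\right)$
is always true.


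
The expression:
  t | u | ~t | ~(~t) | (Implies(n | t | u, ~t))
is always true.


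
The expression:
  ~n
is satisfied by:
  {n: False}


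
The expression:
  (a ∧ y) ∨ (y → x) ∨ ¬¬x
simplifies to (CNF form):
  a ∨ x ∨ ¬y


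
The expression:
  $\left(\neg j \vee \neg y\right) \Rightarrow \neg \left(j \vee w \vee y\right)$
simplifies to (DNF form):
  $\left(j \wedge y\right) \vee \left(j \wedge \neg j\right) \vee \left(j \wedge y \wedge \neg w\right) \vee \left(j \wedge y \wedge \neg y\right) \vee \left(j \wedge \neg j \wedge \neg w\right) \vee \left(j \wedge \neg j \wedge \neg y\right) \vee \left(y \wedge \neg w \wedge \neg y\right) \vee \left(\neg j \wedge \neg w \wedge \neg y\right)$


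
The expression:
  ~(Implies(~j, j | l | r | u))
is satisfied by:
  {u: False, r: False, l: False, j: False}


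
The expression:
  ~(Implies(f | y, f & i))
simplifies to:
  (f & ~i) | (y & ~f)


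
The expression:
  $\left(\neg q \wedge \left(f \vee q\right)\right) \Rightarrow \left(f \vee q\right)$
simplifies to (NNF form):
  $\text{True}$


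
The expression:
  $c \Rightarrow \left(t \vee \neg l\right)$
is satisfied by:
  {t: True, l: False, c: False}
  {l: False, c: False, t: False}
  {t: True, c: True, l: False}
  {c: True, l: False, t: False}
  {t: True, l: True, c: False}
  {l: True, t: False, c: False}
  {t: True, c: True, l: True}


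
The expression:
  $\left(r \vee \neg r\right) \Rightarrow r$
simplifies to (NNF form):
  $r$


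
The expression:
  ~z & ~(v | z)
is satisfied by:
  {v: False, z: False}


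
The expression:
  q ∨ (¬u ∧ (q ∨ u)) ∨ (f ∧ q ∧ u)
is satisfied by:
  {q: True}


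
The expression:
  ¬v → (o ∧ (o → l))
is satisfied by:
  {o: True, v: True, l: True}
  {o: True, v: True, l: False}
  {v: True, l: True, o: False}
  {v: True, l: False, o: False}
  {o: True, l: True, v: False}


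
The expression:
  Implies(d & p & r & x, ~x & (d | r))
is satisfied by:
  {p: False, d: False, x: False, r: False}
  {r: True, p: False, d: False, x: False}
  {x: True, p: False, d: False, r: False}
  {r: True, x: True, p: False, d: False}
  {d: True, r: False, p: False, x: False}
  {r: True, d: True, p: False, x: False}
  {x: True, d: True, r: False, p: False}
  {r: True, x: True, d: True, p: False}
  {p: True, x: False, d: False, r: False}
  {r: True, p: True, x: False, d: False}
  {x: True, p: True, r: False, d: False}
  {r: True, x: True, p: True, d: False}
  {d: True, p: True, x: False, r: False}
  {r: True, d: True, p: True, x: False}
  {x: True, d: True, p: True, r: False}


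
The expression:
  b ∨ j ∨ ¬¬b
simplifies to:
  b ∨ j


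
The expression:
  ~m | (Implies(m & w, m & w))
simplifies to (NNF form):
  True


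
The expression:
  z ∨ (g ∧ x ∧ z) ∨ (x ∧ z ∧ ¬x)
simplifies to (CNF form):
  z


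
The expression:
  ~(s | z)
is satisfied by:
  {z: False, s: False}


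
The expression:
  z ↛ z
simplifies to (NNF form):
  False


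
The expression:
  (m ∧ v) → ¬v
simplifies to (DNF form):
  ¬m ∨ ¬v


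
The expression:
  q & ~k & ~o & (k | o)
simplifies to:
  False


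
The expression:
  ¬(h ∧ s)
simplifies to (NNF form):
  ¬h ∨ ¬s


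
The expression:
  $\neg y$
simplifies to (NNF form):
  $\neg y$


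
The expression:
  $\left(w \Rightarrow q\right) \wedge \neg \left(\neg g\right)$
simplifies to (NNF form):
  $g \wedge \left(q \vee \neg w\right)$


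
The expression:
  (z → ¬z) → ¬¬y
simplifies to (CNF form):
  y ∨ z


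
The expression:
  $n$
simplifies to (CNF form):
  $n$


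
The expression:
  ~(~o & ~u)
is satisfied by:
  {o: True, u: True}
  {o: True, u: False}
  {u: True, o: False}


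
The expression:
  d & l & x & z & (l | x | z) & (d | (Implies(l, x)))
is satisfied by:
  {z: True, d: True, x: True, l: True}


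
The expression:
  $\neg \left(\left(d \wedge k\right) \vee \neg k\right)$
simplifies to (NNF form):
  $k \wedge \neg d$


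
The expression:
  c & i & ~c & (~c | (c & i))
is never true.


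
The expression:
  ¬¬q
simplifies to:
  q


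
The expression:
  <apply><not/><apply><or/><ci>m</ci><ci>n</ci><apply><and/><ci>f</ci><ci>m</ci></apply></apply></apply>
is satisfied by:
  {n: False, m: False}


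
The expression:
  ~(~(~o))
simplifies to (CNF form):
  ~o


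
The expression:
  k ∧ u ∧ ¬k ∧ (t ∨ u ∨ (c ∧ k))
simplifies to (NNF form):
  False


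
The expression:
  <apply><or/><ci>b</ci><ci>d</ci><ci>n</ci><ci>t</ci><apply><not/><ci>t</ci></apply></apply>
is always true.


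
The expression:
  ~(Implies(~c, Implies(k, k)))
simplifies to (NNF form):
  False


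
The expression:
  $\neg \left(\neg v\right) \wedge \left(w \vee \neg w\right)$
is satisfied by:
  {v: True}


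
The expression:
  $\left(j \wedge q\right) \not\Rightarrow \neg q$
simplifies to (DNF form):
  $j \wedge q$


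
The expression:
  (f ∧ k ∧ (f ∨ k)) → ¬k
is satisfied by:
  {k: False, f: False}
  {f: True, k: False}
  {k: True, f: False}


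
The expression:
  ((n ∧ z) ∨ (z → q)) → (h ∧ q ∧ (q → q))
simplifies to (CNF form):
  (h ∨ ¬q) ∧ (q ∨ z) ∧ (q ∨ ¬n)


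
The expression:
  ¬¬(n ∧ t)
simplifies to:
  n ∧ t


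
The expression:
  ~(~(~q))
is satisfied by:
  {q: False}


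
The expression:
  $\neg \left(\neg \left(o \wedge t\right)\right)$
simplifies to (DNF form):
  $o \wedge t$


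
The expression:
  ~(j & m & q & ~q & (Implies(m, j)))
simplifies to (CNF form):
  True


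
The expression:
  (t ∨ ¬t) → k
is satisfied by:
  {k: True}


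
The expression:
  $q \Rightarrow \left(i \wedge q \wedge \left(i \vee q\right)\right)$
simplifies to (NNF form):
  $i \vee \neg q$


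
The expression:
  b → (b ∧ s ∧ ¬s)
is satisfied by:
  {b: False}


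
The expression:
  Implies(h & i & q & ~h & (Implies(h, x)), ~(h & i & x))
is always true.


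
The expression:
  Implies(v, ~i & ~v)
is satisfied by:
  {v: False}


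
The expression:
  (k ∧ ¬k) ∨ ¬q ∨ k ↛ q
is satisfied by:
  {q: False}


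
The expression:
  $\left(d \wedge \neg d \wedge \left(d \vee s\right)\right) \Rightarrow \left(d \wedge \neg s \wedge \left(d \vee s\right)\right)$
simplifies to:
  $\text{True}$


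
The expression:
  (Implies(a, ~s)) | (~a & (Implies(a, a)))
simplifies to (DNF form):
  ~a | ~s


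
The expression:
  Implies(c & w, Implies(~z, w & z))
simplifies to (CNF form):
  z | ~c | ~w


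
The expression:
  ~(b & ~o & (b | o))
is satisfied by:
  {o: True, b: False}
  {b: False, o: False}
  {b: True, o: True}


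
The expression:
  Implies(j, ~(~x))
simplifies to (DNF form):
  x | ~j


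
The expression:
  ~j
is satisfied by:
  {j: False}


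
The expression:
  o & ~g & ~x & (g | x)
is never true.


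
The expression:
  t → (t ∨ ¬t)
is always true.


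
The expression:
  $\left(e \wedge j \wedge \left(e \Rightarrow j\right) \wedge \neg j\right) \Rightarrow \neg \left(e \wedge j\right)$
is always true.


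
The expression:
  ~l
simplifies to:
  ~l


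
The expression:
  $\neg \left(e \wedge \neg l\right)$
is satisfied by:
  {l: True, e: False}
  {e: False, l: False}
  {e: True, l: True}


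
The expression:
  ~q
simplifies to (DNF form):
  ~q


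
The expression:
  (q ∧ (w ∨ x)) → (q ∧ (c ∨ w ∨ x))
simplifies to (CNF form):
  True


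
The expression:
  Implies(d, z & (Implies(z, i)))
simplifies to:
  ~d | (i & z)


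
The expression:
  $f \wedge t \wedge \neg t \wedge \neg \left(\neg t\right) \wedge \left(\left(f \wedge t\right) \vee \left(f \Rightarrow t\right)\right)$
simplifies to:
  $\text{False}$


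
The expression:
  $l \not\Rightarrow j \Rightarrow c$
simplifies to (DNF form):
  $c \vee j \vee \neg l$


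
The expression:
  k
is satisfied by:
  {k: True}


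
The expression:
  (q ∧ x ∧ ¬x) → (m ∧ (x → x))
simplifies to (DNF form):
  True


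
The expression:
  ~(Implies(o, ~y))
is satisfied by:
  {o: True, y: True}


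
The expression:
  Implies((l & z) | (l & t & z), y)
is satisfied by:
  {y: True, l: False, z: False}
  {l: False, z: False, y: False}
  {y: True, z: True, l: False}
  {z: True, l: False, y: False}
  {y: True, l: True, z: False}
  {l: True, y: False, z: False}
  {y: True, z: True, l: True}


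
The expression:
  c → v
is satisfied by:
  {v: True, c: False}
  {c: False, v: False}
  {c: True, v: True}


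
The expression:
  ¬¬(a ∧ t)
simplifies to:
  a ∧ t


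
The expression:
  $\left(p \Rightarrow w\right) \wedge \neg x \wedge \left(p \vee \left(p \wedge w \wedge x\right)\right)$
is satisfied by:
  {p: True, w: True, x: False}


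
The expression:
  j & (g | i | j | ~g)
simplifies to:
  j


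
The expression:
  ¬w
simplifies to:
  ¬w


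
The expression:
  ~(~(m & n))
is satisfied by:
  {m: True, n: True}


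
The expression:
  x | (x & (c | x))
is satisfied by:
  {x: True}


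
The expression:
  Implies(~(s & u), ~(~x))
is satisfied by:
  {x: True, u: True, s: True}
  {x: True, u: True, s: False}
  {x: True, s: True, u: False}
  {x: True, s: False, u: False}
  {u: True, s: True, x: False}


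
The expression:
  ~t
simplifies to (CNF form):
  ~t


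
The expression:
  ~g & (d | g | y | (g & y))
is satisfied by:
  {y: True, d: True, g: False}
  {y: True, g: False, d: False}
  {d: True, g: False, y: False}


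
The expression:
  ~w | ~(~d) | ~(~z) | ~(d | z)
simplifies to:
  True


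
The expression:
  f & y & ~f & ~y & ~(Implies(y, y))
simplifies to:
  False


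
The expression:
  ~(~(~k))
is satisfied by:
  {k: False}


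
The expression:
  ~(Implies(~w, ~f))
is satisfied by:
  {f: True, w: False}


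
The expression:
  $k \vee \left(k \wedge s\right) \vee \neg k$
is always true.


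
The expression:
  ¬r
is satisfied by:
  {r: False}


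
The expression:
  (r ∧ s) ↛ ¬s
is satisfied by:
  {r: True, s: True}


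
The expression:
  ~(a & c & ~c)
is always true.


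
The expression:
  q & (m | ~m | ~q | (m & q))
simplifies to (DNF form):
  q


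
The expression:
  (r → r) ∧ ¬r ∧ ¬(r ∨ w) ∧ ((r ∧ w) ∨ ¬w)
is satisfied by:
  {r: False, w: False}


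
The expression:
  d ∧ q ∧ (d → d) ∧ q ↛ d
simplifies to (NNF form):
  False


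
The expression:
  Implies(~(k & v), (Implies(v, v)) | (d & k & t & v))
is always true.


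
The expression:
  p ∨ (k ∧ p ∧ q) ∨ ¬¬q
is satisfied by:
  {q: True, p: True}
  {q: True, p: False}
  {p: True, q: False}


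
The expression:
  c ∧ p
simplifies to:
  c ∧ p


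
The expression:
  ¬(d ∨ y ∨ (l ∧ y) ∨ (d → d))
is never true.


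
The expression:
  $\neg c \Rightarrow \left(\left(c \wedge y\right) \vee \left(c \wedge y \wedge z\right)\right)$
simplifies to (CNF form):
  $c$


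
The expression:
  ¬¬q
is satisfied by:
  {q: True}


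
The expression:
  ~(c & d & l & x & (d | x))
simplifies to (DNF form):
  ~c | ~d | ~l | ~x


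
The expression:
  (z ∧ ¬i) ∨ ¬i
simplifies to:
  ¬i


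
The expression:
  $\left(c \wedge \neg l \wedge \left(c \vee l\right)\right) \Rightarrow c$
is always true.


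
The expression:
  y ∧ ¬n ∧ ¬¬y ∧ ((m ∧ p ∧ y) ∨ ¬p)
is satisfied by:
  {m: True, y: True, n: False, p: False}
  {y: True, m: False, n: False, p: False}
  {m: True, p: True, y: True, n: False}


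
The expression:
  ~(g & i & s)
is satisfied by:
  {s: False, i: False, g: False}
  {g: True, s: False, i: False}
  {i: True, s: False, g: False}
  {g: True, i: True, s: False}
  {s: True, g: False, i: False}
  {g: True, s: True, i: False}
  {i: True, s: True, g: False}


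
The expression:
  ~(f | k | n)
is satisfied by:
  {n: False, f: False, k: False}


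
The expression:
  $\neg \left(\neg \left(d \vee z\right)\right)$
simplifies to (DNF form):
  $d \vee z$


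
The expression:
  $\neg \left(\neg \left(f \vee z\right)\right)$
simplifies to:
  $f \vee z$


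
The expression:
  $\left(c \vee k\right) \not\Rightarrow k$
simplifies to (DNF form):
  $c \wedge \neg k$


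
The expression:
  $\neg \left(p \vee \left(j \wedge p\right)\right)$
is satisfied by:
  {p: False}


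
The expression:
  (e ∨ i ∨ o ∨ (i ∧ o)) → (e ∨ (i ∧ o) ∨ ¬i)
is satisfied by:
  {o: True, e: True, i: False}
  {o: True, e: False, i: False}
  {e: True, o: False, i: False}
  {o: False, e: False, i: False}
  {i: True, o: True, e: True}
  {i: True, o: True, e: False}
  {i: True, e: True, o: False}


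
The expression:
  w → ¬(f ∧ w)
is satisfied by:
  {w: False, f: False}
  {f: True, w: False}
  {w: True, f: False}


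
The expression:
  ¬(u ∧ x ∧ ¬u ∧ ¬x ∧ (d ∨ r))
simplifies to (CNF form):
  True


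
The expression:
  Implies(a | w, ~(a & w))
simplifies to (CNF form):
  ~a | ~w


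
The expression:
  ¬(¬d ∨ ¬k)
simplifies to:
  d ∧ k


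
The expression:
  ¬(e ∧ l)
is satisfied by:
  {l: False, e: False}
  {e: True, l: False}
  {l: True, e: False}


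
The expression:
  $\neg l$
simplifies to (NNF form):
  $\neg l$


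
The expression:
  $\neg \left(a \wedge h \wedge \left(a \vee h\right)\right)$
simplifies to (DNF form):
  $\neg a \vee \neg h$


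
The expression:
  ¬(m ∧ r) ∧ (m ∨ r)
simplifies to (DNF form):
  (m ∧ ¬r) ∨ (r ∧ ¬m)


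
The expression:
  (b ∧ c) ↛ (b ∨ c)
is never true.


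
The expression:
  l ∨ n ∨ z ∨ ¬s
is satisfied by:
  {n: True, z: True, l: True, s: False}
  {n: True, z: True, s: False, l: False}
  {n: True, l: True, s: False, z: False}
  {n: True, s: False, l: False, z: False}
  {z: True, l: True, s: False, n: False}
  {z: True, s: False, l: False, n: False}
  {l: True, z: False, s: False, n: False}
  {z: False, s: False, l: False, n: False}
  {z: True, n: True, s: True, l: True}
  {z: True, n: True, s: True, l: False}
  {n: True, s: True, l: True, z: False}
  {n: True, s: True, z: False, l: False}
  {l: True, s: True, z: True, n: False}
  {s: True, z: True, n: False, l: False}
  {s: True, l: True, n: False, z: False}


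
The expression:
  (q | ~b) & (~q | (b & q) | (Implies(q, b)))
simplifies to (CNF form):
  (b | ~b) & (b | ~q) & (q | ~b) & (q | ~q)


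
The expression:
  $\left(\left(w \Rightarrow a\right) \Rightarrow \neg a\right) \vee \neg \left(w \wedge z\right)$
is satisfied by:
  {w: False, z: False, a: False}
  {a: True, w: False, z: False}
  {z: True, w: False, a: False}
  {a: True, z: True, w: False}
  {w: True, a: False, z: False}
  {a: True, w: True, z: False}
  {z: True, w: True, a: False}


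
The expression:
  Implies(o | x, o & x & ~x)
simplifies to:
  ~o & ~x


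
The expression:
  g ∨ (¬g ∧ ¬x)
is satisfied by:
  {g: True, x: False}
  {x: False, g: False}
  {x: True, g: True}


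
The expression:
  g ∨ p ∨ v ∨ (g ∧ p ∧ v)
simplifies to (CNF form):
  g ∨ p ∨ v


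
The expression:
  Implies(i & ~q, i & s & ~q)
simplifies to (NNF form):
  q | s | ~i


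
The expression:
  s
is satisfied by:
  {s: True}


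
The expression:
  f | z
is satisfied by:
  {z: True, f: True}
  {z: True, f: False}
  {f: True, z: False}


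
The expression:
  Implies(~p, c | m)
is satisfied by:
  {c: True, m: True, p: True}
  {c: True, m: True, p: False}
  {c: True, p: True, m: False}
  {c: True, p: False, m: False}
  {m: True, p: True, c: False}
  {m: True, p: False, c: False}
  {p: True, m: False, c: False}


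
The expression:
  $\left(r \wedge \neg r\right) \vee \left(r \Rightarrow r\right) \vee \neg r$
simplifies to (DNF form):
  $\text{True}$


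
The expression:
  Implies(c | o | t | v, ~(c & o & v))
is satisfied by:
  {v: False, o: False, c: False}
  {c: True, v: False, o: False}
  {o: True, v: False, c: False}
  {c: True, o: True, v: False}
  {v: True, c: False, o: False}
  {c: True, v: True, o: False}
  {o: True, v: True, c: False}


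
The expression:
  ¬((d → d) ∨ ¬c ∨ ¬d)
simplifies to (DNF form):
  False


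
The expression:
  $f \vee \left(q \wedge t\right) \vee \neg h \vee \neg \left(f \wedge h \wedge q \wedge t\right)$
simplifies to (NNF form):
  $\text{True}$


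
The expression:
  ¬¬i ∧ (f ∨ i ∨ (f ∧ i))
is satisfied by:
  {i: True}


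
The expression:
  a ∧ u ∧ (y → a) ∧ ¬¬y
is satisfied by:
  {a: True, u: True, y: True}


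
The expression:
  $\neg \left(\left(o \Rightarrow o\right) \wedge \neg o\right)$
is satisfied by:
  {o: True}


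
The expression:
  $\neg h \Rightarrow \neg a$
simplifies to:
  $h \vee \neg a$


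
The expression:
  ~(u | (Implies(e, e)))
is never true.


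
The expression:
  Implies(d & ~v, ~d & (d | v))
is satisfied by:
  {v: True, d: False}
  {d: False, v: False}
  {d: True, v: True}


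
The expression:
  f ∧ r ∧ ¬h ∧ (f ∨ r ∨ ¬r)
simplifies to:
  f ∧ r ∧ ¬h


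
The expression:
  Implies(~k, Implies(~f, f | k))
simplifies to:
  f | k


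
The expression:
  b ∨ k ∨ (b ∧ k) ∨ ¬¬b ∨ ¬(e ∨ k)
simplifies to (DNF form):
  b ∨ k ∨ ¬e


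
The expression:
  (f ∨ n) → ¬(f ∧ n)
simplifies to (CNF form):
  ¬f ∨ ¬n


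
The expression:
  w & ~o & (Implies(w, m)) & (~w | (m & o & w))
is never true.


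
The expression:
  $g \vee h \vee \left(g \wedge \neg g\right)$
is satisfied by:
  {g: True, h: True}
  {g: True, h: False}
  {h: True, g: False}


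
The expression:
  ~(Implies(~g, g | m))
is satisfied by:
  {g: False, m: False}


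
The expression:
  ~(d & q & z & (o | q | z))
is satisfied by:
  {q: False, z: False, d: False}
  {d: True, q: False, z: False}
  {z: True, q: False, d: False}
  {d: True, z: True, q: False}
  {q: True, d: False, z: False}
  {d: True, q: True, z: False}
  {z: True, q: True, d: False}


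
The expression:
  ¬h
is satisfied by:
  {h: False}


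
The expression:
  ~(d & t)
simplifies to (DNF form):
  ~d | ~t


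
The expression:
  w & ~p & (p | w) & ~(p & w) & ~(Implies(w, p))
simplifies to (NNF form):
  w & ~p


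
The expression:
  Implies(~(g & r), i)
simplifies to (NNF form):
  i | (g & r)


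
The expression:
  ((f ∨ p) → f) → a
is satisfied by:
  {a: True, p: True, f: False}
  {a: True, p: False, f: False}
  {f: True, a: True, p: True}
  {f: True, a: True, p: False}
  {p: True, f: False, a: False}


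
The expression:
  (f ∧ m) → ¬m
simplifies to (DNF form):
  ¬f ∨ ¬m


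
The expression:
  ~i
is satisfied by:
  {i: False}


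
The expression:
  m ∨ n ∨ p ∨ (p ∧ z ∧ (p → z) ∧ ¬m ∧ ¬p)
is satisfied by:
  {n: True, m: True, p: True}
  {n: True, m: True, p: False}
  {n: True, p: True, m: False}
  {n: True, p: False, m: False}
  {m: True, p: True, n: False}
  {m: True, p: False, n: False}
  {p: True, m: False, n: False}


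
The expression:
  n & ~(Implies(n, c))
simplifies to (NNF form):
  n & ~c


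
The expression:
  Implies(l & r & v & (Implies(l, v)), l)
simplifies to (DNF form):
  True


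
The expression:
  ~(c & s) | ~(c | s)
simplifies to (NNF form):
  ~c | ~s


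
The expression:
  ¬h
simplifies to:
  ¬h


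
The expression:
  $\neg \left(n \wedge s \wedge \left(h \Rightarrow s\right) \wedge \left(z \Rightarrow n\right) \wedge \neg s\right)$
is always true.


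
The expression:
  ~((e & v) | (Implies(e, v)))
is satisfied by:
  {e: True, v: False}


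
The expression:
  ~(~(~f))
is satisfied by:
  {f: False}


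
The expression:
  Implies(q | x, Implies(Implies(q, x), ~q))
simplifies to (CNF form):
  ~q | ~x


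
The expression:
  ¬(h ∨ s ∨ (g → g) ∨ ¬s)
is never true.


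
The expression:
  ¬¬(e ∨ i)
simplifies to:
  e ∨ i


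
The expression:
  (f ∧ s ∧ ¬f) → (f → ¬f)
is always true.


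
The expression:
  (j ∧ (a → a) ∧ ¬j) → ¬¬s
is always true.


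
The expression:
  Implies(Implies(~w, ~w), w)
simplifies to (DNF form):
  w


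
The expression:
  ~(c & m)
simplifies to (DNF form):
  ~c | ~m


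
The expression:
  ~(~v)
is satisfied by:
  {v: True}


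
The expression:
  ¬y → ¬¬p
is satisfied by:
  {y: True, p: True}
  {y: True, p: False}
  {p: True, y: False}


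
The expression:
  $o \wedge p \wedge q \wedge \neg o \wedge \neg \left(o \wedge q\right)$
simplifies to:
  $\text{False}$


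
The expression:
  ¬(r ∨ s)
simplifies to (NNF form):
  ¬r ∧ ¬s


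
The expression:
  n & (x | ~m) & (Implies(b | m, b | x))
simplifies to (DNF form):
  (n & x) | (n & ~m)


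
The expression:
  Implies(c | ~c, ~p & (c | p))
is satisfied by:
  {c: True, p: False}


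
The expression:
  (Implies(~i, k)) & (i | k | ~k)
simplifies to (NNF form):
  i | k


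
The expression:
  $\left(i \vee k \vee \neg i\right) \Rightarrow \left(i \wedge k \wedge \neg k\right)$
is never true.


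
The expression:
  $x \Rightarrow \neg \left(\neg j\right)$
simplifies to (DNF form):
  $j \vee \neg x$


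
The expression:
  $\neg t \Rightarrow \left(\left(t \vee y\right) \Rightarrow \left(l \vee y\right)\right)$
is always true.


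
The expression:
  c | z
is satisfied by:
  {z: True, c: True}
  {z: True, c: False}
  {c: True, z: False}


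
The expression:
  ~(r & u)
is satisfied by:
  {u: False, r: False}
  {r: True, u: False}
  {u: True, r: False}


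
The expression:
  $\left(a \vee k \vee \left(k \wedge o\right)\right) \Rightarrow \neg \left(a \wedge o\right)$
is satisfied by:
  {o: False, a: False}
  {a: True, o: False}
  {o: True, a: False}


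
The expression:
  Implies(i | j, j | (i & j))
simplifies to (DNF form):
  j | ~i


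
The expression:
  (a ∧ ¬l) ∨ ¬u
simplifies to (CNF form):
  (a ∨ ¬u) ∧ (¬l ∨ ¬u)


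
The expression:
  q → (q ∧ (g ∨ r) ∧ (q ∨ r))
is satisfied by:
  {r: True, g: True, q: False}
  {r: True, g: False, q: False}
  {g: True, r: False, q: False}
  {r: False, g: False, q: False}
  {r: True, q: True, g: True}
  {r: True, q: True, g: False}
  {q: True, g: True, r: False}


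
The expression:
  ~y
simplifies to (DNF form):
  ~y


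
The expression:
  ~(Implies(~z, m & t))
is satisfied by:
  {z: False, m: False, t: False}
  {t: True, z: False, m: False}
  {m: True, z: False, t: False}


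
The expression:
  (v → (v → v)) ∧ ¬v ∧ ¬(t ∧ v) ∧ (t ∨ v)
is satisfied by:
  {t: True, v: False}


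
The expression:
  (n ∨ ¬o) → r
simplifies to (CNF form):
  (o ∨ r) ∧ (r ∨ ¬n)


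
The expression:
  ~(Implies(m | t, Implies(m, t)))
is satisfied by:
  {m: True, t: False}


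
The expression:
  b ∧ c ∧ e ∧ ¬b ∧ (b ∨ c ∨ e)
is never true.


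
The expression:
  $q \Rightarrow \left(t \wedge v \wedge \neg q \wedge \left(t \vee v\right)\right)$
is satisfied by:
  {q: False}


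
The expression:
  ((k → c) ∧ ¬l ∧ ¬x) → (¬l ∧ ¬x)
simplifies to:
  True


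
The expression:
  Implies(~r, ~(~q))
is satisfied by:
  {r: True, q: True}
  {r: True, q: False}
  {q: True, r: False}


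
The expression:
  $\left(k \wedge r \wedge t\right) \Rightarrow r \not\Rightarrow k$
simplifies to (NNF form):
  $\neg k \vee \neg r \vee \neg t$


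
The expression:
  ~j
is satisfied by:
  {j: False}


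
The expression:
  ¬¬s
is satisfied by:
  {s: True}


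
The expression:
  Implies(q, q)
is always true.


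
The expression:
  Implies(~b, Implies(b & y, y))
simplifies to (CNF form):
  True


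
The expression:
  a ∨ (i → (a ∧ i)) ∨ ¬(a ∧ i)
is always true.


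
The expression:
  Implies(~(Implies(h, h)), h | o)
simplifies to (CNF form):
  True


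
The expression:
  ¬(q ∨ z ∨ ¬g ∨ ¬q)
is never true.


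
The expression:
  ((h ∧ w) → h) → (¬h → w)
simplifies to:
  h ∨ w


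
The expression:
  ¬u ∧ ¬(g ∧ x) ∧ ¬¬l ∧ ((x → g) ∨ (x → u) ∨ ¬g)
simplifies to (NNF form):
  l ∧ ¬u ∧ (¬g ∨ ¬x)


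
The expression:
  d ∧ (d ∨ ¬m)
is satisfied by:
  {d: True}


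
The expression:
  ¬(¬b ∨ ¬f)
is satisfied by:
  {b: True, f: True}


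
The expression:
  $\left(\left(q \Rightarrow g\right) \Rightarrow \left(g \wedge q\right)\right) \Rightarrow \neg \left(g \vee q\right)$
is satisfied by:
  {q: False}


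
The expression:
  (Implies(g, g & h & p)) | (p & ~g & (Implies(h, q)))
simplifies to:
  ~g | (h & p)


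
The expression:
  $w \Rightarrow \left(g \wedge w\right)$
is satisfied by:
  {g: True, w: False}
  {w: False, g: False}
  {w: True, g: True}


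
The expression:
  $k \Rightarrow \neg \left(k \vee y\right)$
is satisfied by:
  {k: False}


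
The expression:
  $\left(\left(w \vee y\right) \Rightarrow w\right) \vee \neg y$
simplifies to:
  $w \vee \neg y$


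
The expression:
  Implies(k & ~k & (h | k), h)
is always true.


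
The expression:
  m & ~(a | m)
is never true.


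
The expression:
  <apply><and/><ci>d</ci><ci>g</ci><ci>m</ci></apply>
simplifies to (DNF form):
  <apply><and/><ci>d</ci><ci>g</ci><ci>m</ci></apply>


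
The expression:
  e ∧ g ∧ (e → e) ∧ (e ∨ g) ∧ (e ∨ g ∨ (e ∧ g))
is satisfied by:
  {e: True, g: True}


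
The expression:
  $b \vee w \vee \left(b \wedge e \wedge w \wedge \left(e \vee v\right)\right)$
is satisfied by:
  {b: True, w: True}
  {b: True, w: False}
  {w: True, b: False}


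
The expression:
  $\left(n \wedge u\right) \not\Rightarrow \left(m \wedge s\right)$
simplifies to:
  $n \wedge u \wedge \left(\neg m \vee \neg s\right)$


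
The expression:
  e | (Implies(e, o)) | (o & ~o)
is always true.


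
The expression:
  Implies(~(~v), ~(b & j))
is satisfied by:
  {v: False, b: False, j: False}
  {j: True, v: False, b: False}
  {b: True, v: False, j: False}
  {j: True, b: True, v: False}
  {v: True, j: False, b: False}
  {j: True, v: True, b: False}
  {b: True, v: True, j: False}


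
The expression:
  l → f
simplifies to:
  f ∨ ¬l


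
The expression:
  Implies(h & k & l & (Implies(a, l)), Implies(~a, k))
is always true.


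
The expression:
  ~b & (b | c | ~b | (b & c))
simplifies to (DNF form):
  ~b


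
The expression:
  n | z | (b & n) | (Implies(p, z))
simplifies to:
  n | z | ~p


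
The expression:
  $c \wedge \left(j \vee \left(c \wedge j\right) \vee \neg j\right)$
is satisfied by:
  {c: True}


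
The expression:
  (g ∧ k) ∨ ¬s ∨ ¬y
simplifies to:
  (g ∧ k) ∨ ¬s ∨ ¬y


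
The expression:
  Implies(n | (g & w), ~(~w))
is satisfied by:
  {w: True, n: False}
  {n: False, w: False}
  {n: True, w: True}


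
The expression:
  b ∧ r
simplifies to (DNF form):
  b ∧ r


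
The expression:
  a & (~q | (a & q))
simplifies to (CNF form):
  a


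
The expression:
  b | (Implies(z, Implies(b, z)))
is always true.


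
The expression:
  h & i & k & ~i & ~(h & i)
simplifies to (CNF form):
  False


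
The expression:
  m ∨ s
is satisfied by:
  {m: True, s: True}
  {m: True, s: False}
  {s: True, m: False}


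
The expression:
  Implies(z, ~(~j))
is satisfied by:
  {j: True, z: False}
  {z: False, j: False}
  {z: True, j: True}


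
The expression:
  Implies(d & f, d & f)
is always true.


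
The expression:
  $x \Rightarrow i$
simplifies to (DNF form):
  $i \vee \neg x$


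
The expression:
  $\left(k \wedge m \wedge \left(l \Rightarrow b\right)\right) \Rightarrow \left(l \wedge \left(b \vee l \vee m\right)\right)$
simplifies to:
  $l \vee \neg k \vee \neg m$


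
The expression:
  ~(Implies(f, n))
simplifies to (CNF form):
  f & ~n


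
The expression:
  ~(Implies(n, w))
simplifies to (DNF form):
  n & ~w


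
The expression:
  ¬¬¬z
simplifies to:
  ¬z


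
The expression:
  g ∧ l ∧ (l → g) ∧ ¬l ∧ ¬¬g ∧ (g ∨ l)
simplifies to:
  False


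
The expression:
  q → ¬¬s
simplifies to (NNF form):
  s ∨ ¬q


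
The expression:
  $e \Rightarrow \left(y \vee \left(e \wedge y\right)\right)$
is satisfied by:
  {y: True, e: False}
  {e: False, y: False}
  {e: True, y: True}
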